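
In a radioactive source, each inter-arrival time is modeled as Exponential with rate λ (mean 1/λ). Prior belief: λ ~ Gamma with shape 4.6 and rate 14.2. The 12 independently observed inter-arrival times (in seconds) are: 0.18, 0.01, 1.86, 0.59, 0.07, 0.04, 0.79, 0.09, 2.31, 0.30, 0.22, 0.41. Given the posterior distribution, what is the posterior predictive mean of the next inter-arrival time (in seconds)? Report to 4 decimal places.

With a Gamma(shape α, rate β) prior on the exponential rate λ, the posterior after n observations with total T = Σxᵢ is Gamma(α+n, β+T).
Sum of observations T = 6.87 seconds; n = 12.
Posterior: Gamma(4.6+12, 14.2+6.87) = Gamma(16.6, 21.07).
The predictive distribution for the next observation is Lomax; its mean is β/(α−1) = 21.07/15.6 = 1.3506.

1.3506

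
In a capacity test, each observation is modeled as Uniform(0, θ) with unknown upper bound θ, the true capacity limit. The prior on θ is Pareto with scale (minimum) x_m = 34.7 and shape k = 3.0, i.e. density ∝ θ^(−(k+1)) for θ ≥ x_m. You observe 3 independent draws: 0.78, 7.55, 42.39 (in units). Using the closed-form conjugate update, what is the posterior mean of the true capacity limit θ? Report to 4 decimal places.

A Pareto(scale x_m, shape k) prior on the upper bound θ of Uniform(0, θ) is conjugate: posterior is Pareto(max(x_m, max xᵢ), k + n).
Sample maximum = 42.39; prior scale x_m = 34.7 → posterior scale = max = 42.39.
Posterior shape = 3.0 + 3 = 6.0.
E[θ|data] = k·x_m/(k−1) = 6.0·42.39/5.0 = 50.8680.

50.8680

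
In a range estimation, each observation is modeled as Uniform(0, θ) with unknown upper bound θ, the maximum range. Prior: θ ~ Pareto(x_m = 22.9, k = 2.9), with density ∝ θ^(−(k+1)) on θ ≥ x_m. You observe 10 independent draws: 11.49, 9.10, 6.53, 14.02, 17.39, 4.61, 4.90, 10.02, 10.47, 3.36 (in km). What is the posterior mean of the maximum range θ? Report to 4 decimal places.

24.8244

A Pareto(scale x_m, shape k) prior on the upper bound θ of Uniform(0, θ) is conjugate: posterior is Pareto(max(x_m, max xᵢ), k + n).
Sample maximum = 17.39; prior scale x_m = 22.9 → posterior scale = max = 22.90.
Posterior shape = 2.9 + 10 = 12.9.
E[θ|data] = k·x_m/(k−1) = 12.9·22.90/11.9 = 24.8244.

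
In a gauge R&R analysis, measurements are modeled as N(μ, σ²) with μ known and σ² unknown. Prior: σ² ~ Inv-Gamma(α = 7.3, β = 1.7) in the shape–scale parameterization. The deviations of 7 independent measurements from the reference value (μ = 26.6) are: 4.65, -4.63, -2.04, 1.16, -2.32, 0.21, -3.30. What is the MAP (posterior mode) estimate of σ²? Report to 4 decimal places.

2.8934

With known mean μ and an Inverse-Gamma(α, β) prior on σ², the Normal likelihood is conjugate: posterior is Inv-Gamma(α + n/2, β + Σ(xᵢ−μ)²/2).
Σ(xᵢ−μ)² = (4.65)² + (-4.63)² + (-2.04)² + (1.16)² + (-2.32)² + (0.21)² + (-3.30)² = 64.8831.
Posterior: Inv-Gamma(7.3 + 7/2, 1.7 + 64.8831/2) = Inv-Gamma(10.80, 34.14155).
Mode = β/(α+1) = 34.14155/11.80 = 2.8934.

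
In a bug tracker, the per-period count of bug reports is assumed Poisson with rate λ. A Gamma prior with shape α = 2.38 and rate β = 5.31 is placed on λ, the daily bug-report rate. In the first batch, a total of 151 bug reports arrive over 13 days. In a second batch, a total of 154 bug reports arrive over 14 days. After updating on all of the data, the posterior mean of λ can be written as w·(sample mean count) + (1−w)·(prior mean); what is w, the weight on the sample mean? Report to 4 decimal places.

With a Gamma(shape α, rate β) prior, the Poisson likelihood is conjugate: the posterior is Gamma(α + ΣXᵢ, β + n).
Total number of days: n = 13 + 14 = 27.
Posterior mean = (α₀+S)/(β₀+n) = [n/(β₀+n)]·(S/n) + [β₀/(β₀+n)]·(α₀/β₀), so only n and β₀ enter the weight.
Weight on data w = n/(β₀+n) = 27/(5.31+27) = 27/32.31 = 0.8357.

0.8357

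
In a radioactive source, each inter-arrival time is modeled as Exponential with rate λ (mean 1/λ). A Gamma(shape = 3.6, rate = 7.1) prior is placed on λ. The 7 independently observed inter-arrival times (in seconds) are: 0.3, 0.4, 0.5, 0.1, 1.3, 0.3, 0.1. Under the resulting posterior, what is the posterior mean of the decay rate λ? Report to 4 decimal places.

With a Gamma(shape α, rate β) prior on the exponential rate λ, the posterior after n observations with total T = Σxᵢ is Gamma(α+n, β+T).
Sum of observations T = 3.0 seconds; n = 7.
Posterior: Gamma(3.6+7, 7.1+3.0) = Gamma(10.6, 10.1).
Posterior mean of λ = α/β = 10.6/10.1 = 1.0495.

1.0495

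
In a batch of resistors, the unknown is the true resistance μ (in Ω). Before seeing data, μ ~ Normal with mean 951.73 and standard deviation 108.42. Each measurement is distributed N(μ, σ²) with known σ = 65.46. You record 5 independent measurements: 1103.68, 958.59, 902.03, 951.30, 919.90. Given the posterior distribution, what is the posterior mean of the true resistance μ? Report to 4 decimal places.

966.0556

For Normal data with known variance σ², a Normal(μ₀, σ₀²) prior on μ is conjugate. Posterior precision = 1/σ₀² + n/σ²; posterior mean is the precision-weighted average of μ₀ and x̄.
Σxᵢ = 1103.68 + 958.59 + 902.03 + 951.30 + 919.90 = 4835.5, so n·x̄ = 4835.5.
σ₀² = 108.42² = 11754.8964, σ² = 65.46² = 4285.0116; σ² + n·σ₀² = 4285.0116 + 5·11754.8964 = 63059.4936.
Posterior mean = (μ₀/σ₀² + n·x̄/σ²)/(1/σ₀² + n/σ²) = (σ²·μ₀ + σ₀²·n·x̄)/(σ² + n·σ₀²) = (4285.0116·951.73 + 11754.8964·4835.5)/63059.4936 = 60918975.632268/63059.4936 = 966.0556.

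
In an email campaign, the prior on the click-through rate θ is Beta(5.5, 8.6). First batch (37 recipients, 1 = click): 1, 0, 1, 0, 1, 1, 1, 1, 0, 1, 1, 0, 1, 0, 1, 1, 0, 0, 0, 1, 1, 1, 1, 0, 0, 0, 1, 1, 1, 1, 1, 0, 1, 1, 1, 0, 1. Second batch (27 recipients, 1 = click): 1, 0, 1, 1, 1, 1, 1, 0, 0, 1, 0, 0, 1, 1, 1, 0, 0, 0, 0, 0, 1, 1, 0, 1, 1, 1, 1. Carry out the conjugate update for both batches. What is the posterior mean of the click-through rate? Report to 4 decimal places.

The Beta prior is conjugate to a Binomial/Bernoulli likelihood; the update adds successes to α and failures to β.
After batch 1: Beta(5.5+24, 8.6+13) = Beta(29.5, 21.6).
After batch 2: Beta(29.5+16, 21.6+11) = Beta(45.5, 32.6).
Posterior mean = α/(α+β) = 45.5/78.1 = 0.5826.

0.5826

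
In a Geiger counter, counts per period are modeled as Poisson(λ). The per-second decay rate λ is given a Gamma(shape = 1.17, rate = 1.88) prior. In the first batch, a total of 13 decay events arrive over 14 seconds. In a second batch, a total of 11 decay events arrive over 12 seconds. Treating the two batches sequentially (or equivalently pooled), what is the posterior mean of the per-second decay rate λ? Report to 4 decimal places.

0.9028

With a Gamma(shape α, rate β) prior, the Poisson likelihood is conjugate: the posterior is Gamma(α + ΣXᵢ, β + n).
After batch 1: Gamma(α+S, β+n) = Gamma(1.17+13, 1.88+14) = Gamma(14.17, 15.88).
After batch 2: Gamma(α+S, β+n) = Gamma(14.17+11, 15.88+12) = Gamma(25.17, 27.88).
Posterior mean = α/β = 25.17/27.88 = 0.9028.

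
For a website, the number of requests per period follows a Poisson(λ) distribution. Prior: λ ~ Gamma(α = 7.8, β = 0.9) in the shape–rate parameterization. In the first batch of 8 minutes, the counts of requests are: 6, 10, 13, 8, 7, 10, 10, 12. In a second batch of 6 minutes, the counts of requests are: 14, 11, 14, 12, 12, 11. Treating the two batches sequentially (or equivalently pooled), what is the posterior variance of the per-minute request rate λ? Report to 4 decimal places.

With a Gamma(shape α, rate β) prior, the Poisson likelihood is conjugate: the posterior is Gamma(α + ΣXᵢ, β + n).
Batch 1: sum of counts S = 76 over n = 8 minutes.
After batch 1: Gamma(α+S, β+n) = Gamma(7.8+76, 0.9+8) = Gamma(83.8, 8.9).
Batch 2: sum of counts S = 74 over n = 6 minutes.
After batch 2: Gamma(α+S, β+n) = Gamma(83.8+74, 8.9+6) = Gamma(157.8, 14.9).
Var = α/β² = 157.8/14.9² = 0.7108.

0.7108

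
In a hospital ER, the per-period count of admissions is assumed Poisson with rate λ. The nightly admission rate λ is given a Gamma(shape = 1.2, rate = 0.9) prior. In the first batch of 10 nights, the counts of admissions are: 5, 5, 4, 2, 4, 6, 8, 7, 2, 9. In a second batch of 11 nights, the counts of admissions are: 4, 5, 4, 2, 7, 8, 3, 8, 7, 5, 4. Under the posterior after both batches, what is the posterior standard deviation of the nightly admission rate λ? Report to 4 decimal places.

With a Gamma(shape α, rate β) prior, the Poisson likelihood is conjugate: the posterior is Gamma(α + ΣXᵢ, β + n).
Batch 1: sum of counts S = 52 over n = 10 nights.
After batch 1: Gamma(α+S, β+n) = Gamma(1.2+52, 0.9+10) = Gamma(53.2, 10.9).
Batch 2: sum of counts S = 57 over n = 11 nights.
After batch 2: Gamma(α+S, β+n) = Gamma(53.2+57, 10.9+11) = Gamma(110.2, 21.9).
SD = √α/β = √110.2/21.9 = 0.4793.

0.4793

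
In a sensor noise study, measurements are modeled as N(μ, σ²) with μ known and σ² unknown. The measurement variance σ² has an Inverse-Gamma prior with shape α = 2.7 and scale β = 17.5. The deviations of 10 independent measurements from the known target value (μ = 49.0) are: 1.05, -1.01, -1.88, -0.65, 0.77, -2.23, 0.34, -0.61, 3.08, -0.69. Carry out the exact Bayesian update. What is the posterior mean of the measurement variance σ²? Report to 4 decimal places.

4.2609

With known mean μ and an Inverse-Gamma(α, β) prior on σ², the Normal likelihood is conjugate: posterior is Inv-Gamma(α + n/2, β + Σ(xᵢ−μ)²/2).
Σ(xᵢ−μ)² = (1.05)² + (-1.01)² + (-1.88)² + (-0.65)² + (0.77)² + (-2.23)² + (0.34)² + (-0.61)² + (3.08)² + (-0.69)² = 22.0955.
Posterior: Inv-Gamma(2.7 + 10/2, 17.5 + 22.0955/2) = Inv-Gamma(7.70, 28.54775).
E[σ²|data] = β/(α−1) = 28.54775/6.70 = 4.2609.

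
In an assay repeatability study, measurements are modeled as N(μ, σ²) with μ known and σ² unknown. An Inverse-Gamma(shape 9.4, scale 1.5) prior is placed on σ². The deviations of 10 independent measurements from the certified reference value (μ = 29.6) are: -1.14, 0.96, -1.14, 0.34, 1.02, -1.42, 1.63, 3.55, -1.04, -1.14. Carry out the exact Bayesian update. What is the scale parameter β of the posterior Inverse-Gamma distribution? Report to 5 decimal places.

13.66690

With known mean μ and an Inverse-Gamma(α, β) prior on σ², the Normal likelihood is conjugate: posterior is Inv-Gamma(α + n/2, β + Σ(xᵢ−μ)²/2).
Σ(xᵢ−μ)² = (-1.14)² + (0.96)² + (-1.14)² + (0.34)² + (1.02)² + (-1.42)² + (1.63)² + (3.55)² + (-1.04)² + (-1.14)² = 24.3338.
Posterior: Inv-Gamma(9.4 + 10/2, 1.5 + 24.3338/2) = Inv-Gamma(14.40, 13.66690).
Posterior β = 13.66690.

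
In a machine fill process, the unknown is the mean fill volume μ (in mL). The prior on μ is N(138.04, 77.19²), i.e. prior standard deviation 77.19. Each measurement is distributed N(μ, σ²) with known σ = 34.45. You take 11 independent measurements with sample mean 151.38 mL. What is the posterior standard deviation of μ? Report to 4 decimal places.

For Normal data with known variance σ², a Normal(μ₀, σ₀²) prior on μ is conjugate. Posterior precision = 1/σ₀² + n/σ²; posterior mean is the precision-weighted average of μ₀ and x̄.
σ₀² = 77.19² = 5958.2961, σ² = 34.45² = 1186.8025; σ² + n·σ₀² = 1186.8025 + 11·5958.2961 = 66728.0596.
Posterior precision = 1/σ₀² + n/σ² = 1/5958.2961 + 11/1186.8025 = (σ² + n·σ₀²)/(σ₀²σ²) = 66728.0596/(5958.2961·1186.8025); posterior variance σₙ² = σ₀²σ²/(σ² + n·σ₀²) = 5958.2961·1186.8025/66728.0596 = 105.972221.
Posterior SD = √σₙ² = √(5958.2961·1186.8025/66728.0596) = 10.2943.

10.2943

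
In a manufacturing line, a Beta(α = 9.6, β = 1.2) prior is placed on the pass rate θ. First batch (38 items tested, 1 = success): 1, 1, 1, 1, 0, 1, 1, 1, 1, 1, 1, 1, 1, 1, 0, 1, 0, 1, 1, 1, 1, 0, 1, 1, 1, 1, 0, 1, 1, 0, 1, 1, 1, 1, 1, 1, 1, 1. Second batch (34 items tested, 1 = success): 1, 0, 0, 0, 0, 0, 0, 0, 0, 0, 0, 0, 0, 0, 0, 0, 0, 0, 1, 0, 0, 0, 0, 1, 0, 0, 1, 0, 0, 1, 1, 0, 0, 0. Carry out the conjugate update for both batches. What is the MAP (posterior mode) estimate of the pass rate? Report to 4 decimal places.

0.5767

The Beta prior is conjugate to a Binomial/Bernoulli likelihood; the update adds successes to α and failures to β.
After batch 1: Beta(9.6+32, 1.2+6) = Beta(41.6, 7.2).
After batch 2: Beta(41.6+6, 7.2+28) = Beta(47.6, 35.2).
Mode of Beta(a,b) for a,b>1 is (a−1)/(a+b−2) = 46.6/80.8 = 0.5767.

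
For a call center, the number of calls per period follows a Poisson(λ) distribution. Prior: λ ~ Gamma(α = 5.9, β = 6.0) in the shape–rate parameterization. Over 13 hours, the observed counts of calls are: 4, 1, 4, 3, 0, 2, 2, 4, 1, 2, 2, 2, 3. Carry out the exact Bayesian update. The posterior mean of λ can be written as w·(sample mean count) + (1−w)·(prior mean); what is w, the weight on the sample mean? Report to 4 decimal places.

0.6842

With a Gamma(shape α, rate β) prior, the Poisson likelihood is conjugate: the posterior is Gamma(α + ΣXᵢ, β + n).
Posterior mean = (α₀+S)/(β₀+n) = [n/(β₀+n)]·(S/n) + [β₀/(β₀+n)]·(α₀/β₀), so only n and β₀ enter the weight.
Weight on data w = n/(β₀+n) = 13/(6.0+13) = 13/19.0 = 0.6842.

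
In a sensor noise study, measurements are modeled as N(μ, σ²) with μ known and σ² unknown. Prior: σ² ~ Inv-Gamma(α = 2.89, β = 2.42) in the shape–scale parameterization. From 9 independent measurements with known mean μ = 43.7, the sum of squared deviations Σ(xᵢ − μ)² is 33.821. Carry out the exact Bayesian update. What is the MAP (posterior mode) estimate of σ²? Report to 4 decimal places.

With known mean μ and an Inverse-Gamma(α, β) prior on σ², the Normal likelihood is conjugate: posterior is Inv-Gamma(α + n/2, β + Σ(xᵢ−μ)²/2).
Posterior: Inv-Gamma(2.89 + 9/2, 2.42 + 33.821/2) = Inv-Gamma(7.39, 19.3305).
Mode = β/(α+1) = 19.3305/8.39 = 2.3040.

2.3040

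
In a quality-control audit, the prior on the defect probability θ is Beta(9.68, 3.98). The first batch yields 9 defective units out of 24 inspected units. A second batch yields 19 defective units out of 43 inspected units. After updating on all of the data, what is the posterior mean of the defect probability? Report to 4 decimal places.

The Beta prior is conjugate to a Binomial/Bernoulli likelihood; the update adds successes to α and failures to β.
After batch 1: Beta(9.68+9, 3.98+15) = Beta(18.68, 18.98).
After batch 2: Beta(18.68+19, 18.98+24) = Beta(37.68, 42.98).
Posterior mean = α/(α+β) = 37.68/80.66 = 0.4671.

0.4671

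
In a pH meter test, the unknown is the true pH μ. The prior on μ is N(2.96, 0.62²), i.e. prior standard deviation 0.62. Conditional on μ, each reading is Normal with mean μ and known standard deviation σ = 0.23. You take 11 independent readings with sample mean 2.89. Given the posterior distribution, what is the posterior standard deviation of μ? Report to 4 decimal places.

For Normal data with known variance σ², a Normal(μ₀, σ₀²) prior on μ is conjugate. Posterior precision = 1/σ₀² + n/σ²; posterior mean is the precision-weighted average of μ₀ and x̄.
σ₀² = 0.62² = 0.3844, σ² = 0.23² = 0.0529; σ² + n·σ₀² = 0.0529 + 11·0.3844 = 4.2813.
Posterior precision = 1/σ₀² + n/σ² = 1/0.3844 + 11/0.0529 = (σ² + n·σ₀²)/(σ₀²σ²) = 4.2813/(0.3844·0.0529); posterior variance σₙ² = σ₀²σ²/(σ² + n·σ₀²) = 0.3844·0.0529/4.2813 = 0.004750.
Posterior SD = √σₙ² = √(0.3844·0.0529/4.2813) = 0.0689.

0.0689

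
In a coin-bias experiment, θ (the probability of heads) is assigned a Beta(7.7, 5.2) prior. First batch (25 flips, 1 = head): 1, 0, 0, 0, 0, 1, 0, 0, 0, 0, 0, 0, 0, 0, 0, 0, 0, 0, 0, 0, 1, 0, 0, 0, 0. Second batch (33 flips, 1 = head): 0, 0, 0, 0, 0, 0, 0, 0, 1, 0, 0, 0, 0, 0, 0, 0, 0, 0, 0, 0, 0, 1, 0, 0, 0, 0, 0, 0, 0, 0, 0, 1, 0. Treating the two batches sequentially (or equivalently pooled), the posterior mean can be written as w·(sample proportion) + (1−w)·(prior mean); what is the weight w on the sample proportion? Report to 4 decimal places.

The Beta prior is conjugate to a Binomial/Bernoulli likelihood; the update adds successes to α and failures to β.
Total number of flips: n = 25 + 33 = 58.
Posterior mean = (α₀+k)/(α₀+β₀+n) = [n/(α₀+β₀+n)]·(k/n) + [(α₀+β₀)/(α₀+β₀+n)]·α₀/(α₀+β₀), so only n and the prior enter the weight.
The weight on the data is w = n/(α₀+β₀+n) = 58/(7.7+5.2+58) = 58/70.9 = 0.8181.

0.8181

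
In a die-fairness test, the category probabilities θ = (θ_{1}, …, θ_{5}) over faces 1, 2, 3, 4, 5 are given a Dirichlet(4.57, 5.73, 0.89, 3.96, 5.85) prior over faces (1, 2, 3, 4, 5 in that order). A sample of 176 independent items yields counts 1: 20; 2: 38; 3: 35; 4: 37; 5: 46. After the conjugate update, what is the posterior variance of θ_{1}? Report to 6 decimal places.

The Dirichlet prior is conjugate to the Multinomial likelihood: each posterior αⱼ = prior αⱼ + observed count nⱼ.
Posterior concentration: (24.57, 43.73, 35.89, 40.96, 51.85), total = 197.00.
Var[θ_j] = α_j(Σα−α_j)/((Σα)²(Σα+1)) = 24.57·172.43/(197.00²·198.00) = 0.000551.

0.000551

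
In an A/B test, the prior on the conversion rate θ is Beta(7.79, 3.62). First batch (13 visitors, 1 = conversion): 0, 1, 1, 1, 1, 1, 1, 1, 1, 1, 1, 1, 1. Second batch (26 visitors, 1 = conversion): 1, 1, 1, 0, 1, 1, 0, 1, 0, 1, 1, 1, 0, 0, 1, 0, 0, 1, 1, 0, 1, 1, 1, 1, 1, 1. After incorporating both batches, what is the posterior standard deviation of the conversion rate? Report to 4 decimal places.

0.0604

The Beta prior is conjugate to a Binomial/Bernoulli likelihood; the update adds successes to α and failures to β.
After batch 1: Beta(7.79+12, 3.62+1) = Beta(19.79, 4.62).
After batch 2: Beta(19.79+18, 4.62+8) = Beta(37.79, 12.62).
Var = αβ/((α+β)²(α+β+1)) = 37.79·12.62/(50.41²·51.41) = 0.00365052; SD = √0.00365052 = 0.0604.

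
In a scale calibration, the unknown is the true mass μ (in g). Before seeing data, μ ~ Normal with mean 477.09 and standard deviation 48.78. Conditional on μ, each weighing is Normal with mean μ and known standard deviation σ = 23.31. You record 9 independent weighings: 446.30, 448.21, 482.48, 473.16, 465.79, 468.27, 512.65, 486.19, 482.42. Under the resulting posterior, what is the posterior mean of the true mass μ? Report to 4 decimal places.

For Normal data with known variance σ², a Normal(μ₀, σ₀²) prior on μ is conjugate. Posterior precision = 1/σ₀² + n/σ²; posterior mean is the precision-weighted average of μ₀ and x̄.
Σxᵢ = 446.30 + 448.21 + 482.48 + 473.16 + 465.79 + 468.27 + 512.65 + 486.19 + 482.42 = 4265.47, so n·x̄ = 4265.47.
σ₀² = 48.78² = 2379.4884, σ² = 23.31² = 543.3561; σ² + n·σ₀² = 543.3561 + 9·2379.4884 = 21958.7517.
Posterior mean = (μ₀/σ₀² + n·x̄/σ²)/(1/σ₀² + n/σ²) = (σ²·μ₀ + σ₀²·n·x̄)/(σ² + n·σ₀²) = (543.3561·477.09 + 2379.4884·4265.47)/21958.7517 = 10408866.147297/21958.7517 = 474.0190.

474.0190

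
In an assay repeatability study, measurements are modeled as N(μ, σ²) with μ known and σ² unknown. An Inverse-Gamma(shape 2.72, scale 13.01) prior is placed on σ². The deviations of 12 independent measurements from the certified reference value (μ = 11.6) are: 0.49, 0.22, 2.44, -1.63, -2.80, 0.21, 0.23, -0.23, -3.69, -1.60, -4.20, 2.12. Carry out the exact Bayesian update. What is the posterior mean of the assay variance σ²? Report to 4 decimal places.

5.2603

With known mean μ and an Inverse-Gamma(α, β) prior on σ², the Normal likelihood is conjugate: posterior is Inv-Gamma(α + n/2, β + Σ(xᵢ−μ)²/2).
Σ(xᵢ−μ)² = (0.49)² + (0.22)² + (2.44)² + (-1.63)² + (-2.80)² + (0.21)² + (0.23)² + (-0.23)² + (-3.69)² + (-1.60)² + (-4.20)² + (2.12)² = 55.1994.
Posterior: Inv-Gamma(2.72 + 12/2, 13.01 + 55.1994/2) = Inv-Gamma(8.72, 40.60970).
E[σ²|data] = β/(α−1) = 40.60970/7.72 = 5.2603.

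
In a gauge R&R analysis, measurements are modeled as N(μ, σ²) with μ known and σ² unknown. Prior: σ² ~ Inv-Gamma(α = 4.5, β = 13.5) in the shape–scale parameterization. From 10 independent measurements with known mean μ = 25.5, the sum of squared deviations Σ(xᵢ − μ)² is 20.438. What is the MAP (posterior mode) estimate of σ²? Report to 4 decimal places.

2.2590

With known mean μ and an Inverse-Gamma(α, β) prior on σ², the Normal likelihood is conjugate: posterior is Inv-Gamma(α + n/2, β + Σ(xᵢ−μ)²/2).
Posterior: Inv-Gamma(4.5 + 10/2, 13.5 + 20.438/2) = Inv-Gamma(9.50, 23.7190).
Mode = β/(α+1) = 23.7190/10.50 = 2.2590.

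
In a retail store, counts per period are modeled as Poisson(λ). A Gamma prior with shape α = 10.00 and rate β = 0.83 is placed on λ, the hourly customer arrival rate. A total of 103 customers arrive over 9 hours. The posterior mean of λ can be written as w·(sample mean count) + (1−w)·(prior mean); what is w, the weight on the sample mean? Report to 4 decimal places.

0.9156

With a Gamma(shape α, rate β) prior, the Poisson likelihood is conjugate: the posterior is Gamma(α + ΣXᵢ, β + n).
Posterior mean = (α₀+S)/(β₀+n) = [n/(β₀+n)]·(S/n) + [β₀/(β₀+n)]·(α₀/β₀), so only n and β₀ enter the weight.
Weight on data w = n/(β₀+n) = 9/(0.83+9) = 9/9.83 = 0.9156.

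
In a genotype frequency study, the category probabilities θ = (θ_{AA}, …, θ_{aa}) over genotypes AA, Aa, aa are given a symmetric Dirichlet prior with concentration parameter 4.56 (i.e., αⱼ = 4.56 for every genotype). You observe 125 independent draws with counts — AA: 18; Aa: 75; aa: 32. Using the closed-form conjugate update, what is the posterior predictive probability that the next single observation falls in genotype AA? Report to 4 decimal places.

0.1627

The Dirichlet prior is conjugate to the Multinomial likelihood: each posterior αⱼ = prior αⱼ + observed count nⱼ.
Posterior concentration: (22.56, 79.56, 36.56), total = 138.68.
P(next = AA | data) = α_{AA}/Σα = 0.1627.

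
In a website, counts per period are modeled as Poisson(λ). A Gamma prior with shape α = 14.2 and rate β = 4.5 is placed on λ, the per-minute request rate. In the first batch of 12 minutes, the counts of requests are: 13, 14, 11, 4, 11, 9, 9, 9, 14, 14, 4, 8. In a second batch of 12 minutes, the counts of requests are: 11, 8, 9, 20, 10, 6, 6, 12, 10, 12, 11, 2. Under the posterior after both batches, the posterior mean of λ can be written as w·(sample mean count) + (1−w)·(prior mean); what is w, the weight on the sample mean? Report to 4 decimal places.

0.8421

With a Gamma(shape α, rate β) prior, the Poisson likelihood is conjugate: the posterior is Gamma(α + ΣXᵢ, β + n).
Total number of minutes: n = 12 + 12 = 24.
Posterior mean = (α₀+S)/(β₀+n) = [n/(β₀+n)]·(S/n) + [β₀/(β₀+n)]·(α₀/β₀), so only n and β₀ enter the weight.
Weight on data w = n/(β₀+n) = 24/(4.5+24) = 24/28.5 = 0.8421.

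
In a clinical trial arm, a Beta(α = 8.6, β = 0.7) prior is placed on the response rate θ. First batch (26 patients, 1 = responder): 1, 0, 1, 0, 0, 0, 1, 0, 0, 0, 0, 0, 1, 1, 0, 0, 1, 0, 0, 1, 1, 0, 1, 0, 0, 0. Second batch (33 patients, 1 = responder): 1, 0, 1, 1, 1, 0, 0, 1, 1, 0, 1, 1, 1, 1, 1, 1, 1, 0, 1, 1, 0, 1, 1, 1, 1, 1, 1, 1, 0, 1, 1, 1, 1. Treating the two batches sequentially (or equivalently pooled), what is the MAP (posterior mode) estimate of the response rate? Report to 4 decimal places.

0.6425

The Beta prior is conjugate to a Binomial/Bernoulli likelihood; the update adds successes to α and failures to β.
After batch 1: Beta(8.6+9, 0.7+17) = Beta(17.6, 17.7).
After batch 2: Beta(17.6+26, 17.7+7) = Beta(43.6, 24.7).
Mode of Beta(a,b) for a,b>1 is (a−1)/(a+b−2) = 42.6/66.3 = 0.6425.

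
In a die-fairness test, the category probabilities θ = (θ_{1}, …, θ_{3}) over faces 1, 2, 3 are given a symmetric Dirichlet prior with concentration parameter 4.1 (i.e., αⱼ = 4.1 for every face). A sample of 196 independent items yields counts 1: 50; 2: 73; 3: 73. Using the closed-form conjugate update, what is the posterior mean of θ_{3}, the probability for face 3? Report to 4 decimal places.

The Dirichlet prior is conjugate to the Multinomial likelihood: each posterior αⱼ = prior αⱼ + observed count nⱼ.
Posterior concentration: (54.1, 77.1, 77.1), total = 208.3.
E[θ_{3}|data] = α_{3}/Σα = 77.1/208.3 = 0.3701.

0.3701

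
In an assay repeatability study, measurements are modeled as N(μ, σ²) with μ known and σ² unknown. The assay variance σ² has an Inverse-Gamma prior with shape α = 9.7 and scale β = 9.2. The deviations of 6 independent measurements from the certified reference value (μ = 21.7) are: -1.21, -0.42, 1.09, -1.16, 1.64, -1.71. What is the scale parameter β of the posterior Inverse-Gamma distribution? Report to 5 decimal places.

14.09395

With known mean μ and an Inverse-Gamma(α, β) prior on σ², the Normal likelihood is conjugate: posterior is Inv-Gamma(α + n/2, β + Σ(xᵢ−μ)²/2).
Σ(xᵢ−μ)² = (-1.21)² + (-0.42)² + (1.09)² + (-1.16)² + (1.64)² + (-1.71)² = 9.7879.
Posterior: Inv-Gamma(9.7 + 6/2, 9.2 + 9.7879/2) = Inv-Gamma(12.70, 14.09395).
Posterior β = 14.09395.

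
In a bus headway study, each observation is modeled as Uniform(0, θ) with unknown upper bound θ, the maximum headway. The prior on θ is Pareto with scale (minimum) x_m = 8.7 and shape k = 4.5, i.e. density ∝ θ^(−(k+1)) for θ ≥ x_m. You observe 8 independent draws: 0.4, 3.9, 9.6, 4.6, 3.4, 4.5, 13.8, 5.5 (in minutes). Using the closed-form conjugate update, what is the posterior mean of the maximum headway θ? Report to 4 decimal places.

A Pareto(scale x_m, shape k) prior on the upper bound θ of Uniform(0, θ) is conjugate: posterior is Pareto(max(x_m, max xᵢ), k + n).
Sample maximum = 13.8; prior scale x_m = 8.7 → posterior scale = max = 13.8.
Posterior shape = 4.5 + 8 = 12.5.
E[θ|data] = k·x_m/(k−1) = 12.5·13.8/11.5 = 15.0000.

15.0000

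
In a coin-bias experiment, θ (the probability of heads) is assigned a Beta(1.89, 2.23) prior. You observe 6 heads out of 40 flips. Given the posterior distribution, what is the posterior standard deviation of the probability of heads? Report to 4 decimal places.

The Beta prior is conjugate to a Binomial/Bernoulli likelihood; the update adds successes to α and failures to β.
Posterior: Beta(α+k, β+n−k) = Beta(1.89+6, 2.23+34) = Beta(7.89, 36.23).
Var = αβ/((α+β)²(α+β+1)) = 7.89·36.23/(44.12²·45.12) = 0.00325466; SD = √0.00325466 = 0.0570.

0.0570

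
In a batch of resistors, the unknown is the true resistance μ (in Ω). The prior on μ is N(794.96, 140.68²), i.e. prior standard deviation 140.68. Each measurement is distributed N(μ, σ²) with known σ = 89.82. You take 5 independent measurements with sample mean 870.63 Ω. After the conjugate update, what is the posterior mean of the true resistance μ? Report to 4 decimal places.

For Normal data with known variance σ², a Normal(μ₀, σ₀²) prior on μ is conjugate. Posterior precision = 1/σ₀² + n/σ²; posterior mean is the precision-weighted average of μ₀ and x̄.
n·x̄ = 5·870.63 = 4353.15.
σ₀² = 140.68² = 19790.8624, σ² = 89.82² = 8067.6324; σ² + n·σ₀² = 8067.6324 + 5·19790.8624 = 107021.9444.
Posterior mean = (μ₀/σ₀² + n·x̄/σ²)/(1/σ₀² + n/σ²) = (σ²·μ₀ + σ₀²·n·x̄)/(σ² + n·σ₀²) = (8067.6324·794.96 + 19790.8624·4353.15)/107021.9444 = 92566037.709264/107021.9444 = 864.9258.

864.9258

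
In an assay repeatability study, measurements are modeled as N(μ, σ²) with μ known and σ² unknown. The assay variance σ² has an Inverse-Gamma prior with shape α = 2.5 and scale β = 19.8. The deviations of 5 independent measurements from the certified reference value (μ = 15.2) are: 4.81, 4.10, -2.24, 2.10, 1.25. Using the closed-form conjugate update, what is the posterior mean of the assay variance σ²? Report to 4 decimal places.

With known mean μ and an Inverse-Gamma(α, β) prior on σ², the Normal likelihood is conjugate: posterior is Inv-Gamma(α + n/2, β + Σ(xᵢ−μ)²/2).
Σ(xᵢ−μ)² = (4.81)² + (4.10)² + (-2.24)² + (2.10)² + (1.25)² = 50.9362.
Posterior: Inv-Gamma(2.5 + 5/2, 19.8 + 50.9362/2) = Inv-Gamma(5.00, 45.26810).
E[σ²|data] = β/(α−1) = 45.26810/4.00 = 11.3170.

11.3170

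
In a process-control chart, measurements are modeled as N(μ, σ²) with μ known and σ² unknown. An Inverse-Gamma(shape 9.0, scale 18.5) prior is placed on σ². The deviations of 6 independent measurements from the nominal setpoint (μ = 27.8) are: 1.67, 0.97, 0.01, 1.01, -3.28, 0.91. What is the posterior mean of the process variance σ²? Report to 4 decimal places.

2.4244

With known mean μ and an Inverse-Gamma(α, β) prior on σ², the Normal likelihood is conjugate: posterior is Inv-Gamma(α + n/2, β + Σ(xᵢ−μ)²/2).
Σ(xᵢ−μ)² = (1.67)² + (0.97)² + (0.01)² + (1.01)² + (-3.28)² + (0.91)² = 16.3365.
Posterior: Inv-Gamma(9.0 + 6/2, 18.5 + 16.3365/2) = Inv-Gamma(12.00, 26.66825).
E[σ²|data] = β/(α−1) = 26.66825/11.00 = 2.4244.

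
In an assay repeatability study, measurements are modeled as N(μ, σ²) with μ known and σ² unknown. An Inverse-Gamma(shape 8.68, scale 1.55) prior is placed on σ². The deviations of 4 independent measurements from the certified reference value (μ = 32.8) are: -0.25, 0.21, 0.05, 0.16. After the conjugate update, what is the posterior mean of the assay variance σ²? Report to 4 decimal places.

0.1671

With known mean μ and an Inverse-Gamma(α, β) prior on σ², the Normal likelihood is conjugate: posterior is Inv-Gamma(α + n/2, β + Σ(xᵢ−μ)²/2).
Σ(xᵢ−μ)² = (-0.25)² + (0.21)² + (0.05)² + (0.16)² = 0.1347.
Posterior: Inv-Gamma(8.68 + 4/2, 1.55 + 0.1347/2) = Inv-Gamma(10.68, 1.61735).
E[σ²|data] = β/(α−1) = 1.61735/9.68 = 0.1671.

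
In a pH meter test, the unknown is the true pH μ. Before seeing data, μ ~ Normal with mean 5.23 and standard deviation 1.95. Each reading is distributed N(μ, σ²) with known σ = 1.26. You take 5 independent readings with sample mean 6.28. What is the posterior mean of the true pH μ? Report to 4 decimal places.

For Normal data with known variance σ², a Normal(μ₀, σ₀²) prior on μ is conjugate. Posterior precision = 1/σ₀² + n/σ²; posterior mean is the precision-weighted average of μ₀ and x̄.
n·x̄ = 5·6.28 = 31.4.
σ₀² = 1.95² = 3.8025, σ² = 1.26² = 1.5876; σ² + n·σ₀² = 1.5876 + 5·3.8025 = 20.6001.
Posterior mean = (μ₀/σ₀² + n·x̄/σ²)/(1/σ₀² + n/σ²) = (σ²·μ₀ + σ₀²·n·x̄)/(σ² + n·σ₀²) = (1.5876·5.23 + 3.8025·31.4)/20.6001 = 127.701648/20.6001 = 6.1991.

6.1991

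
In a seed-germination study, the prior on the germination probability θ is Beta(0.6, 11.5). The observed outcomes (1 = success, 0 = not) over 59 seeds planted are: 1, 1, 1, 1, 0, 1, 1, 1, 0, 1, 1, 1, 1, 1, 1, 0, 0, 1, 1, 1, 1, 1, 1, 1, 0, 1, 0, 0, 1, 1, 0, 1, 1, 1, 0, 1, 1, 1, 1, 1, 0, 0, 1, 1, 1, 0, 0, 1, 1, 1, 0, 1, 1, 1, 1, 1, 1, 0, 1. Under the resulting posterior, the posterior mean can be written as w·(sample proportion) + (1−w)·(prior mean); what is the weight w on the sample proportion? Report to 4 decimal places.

0.8298

The Beta prior is conjugate to a Binomial/Bernoulli likelihood; the update adds successes to α and failures to β.
Posterior mean = (α₀+k)/(α₀+β₀+n) = [n/(α₀+β₀+n)]·(k/n) + [(α₀+β₀)/(α₀+β₀+n)]·α₀/(α₀+β₀), so only n and the prior enter the weight.
The weight on the data is w = n/(α₀+β₀+n) = 59/(0.6+11.5+59) = 59/71.1 = 0.8298.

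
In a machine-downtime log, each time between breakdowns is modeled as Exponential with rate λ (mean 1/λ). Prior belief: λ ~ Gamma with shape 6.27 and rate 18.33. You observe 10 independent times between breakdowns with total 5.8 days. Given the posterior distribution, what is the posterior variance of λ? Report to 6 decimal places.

With a Gamma(shape α, rate β) prior on the exponential rate λ, the posterior after n observations with total T = Σxᵢ is Gamma(α+n, β+T).
Posterior: Gamma(6.27+10, 18.33+5.8) = Gamma(16.27, 24.13).
Var = α/β² = 0.027943.

0.027943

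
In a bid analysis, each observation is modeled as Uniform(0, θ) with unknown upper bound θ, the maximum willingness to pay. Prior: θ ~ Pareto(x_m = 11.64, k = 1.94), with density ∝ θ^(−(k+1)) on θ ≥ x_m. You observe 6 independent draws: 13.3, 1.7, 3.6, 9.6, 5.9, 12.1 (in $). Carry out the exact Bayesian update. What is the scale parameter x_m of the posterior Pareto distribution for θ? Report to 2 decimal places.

13.30

A Pareto(scale x_m, shape k) prior on the upper bound θ of Uniform(0, θ) is conjugate: posterior is Pareto(max(x_m, max xᵢ), k + n).
Sample maximum = 13.3; prior scale x_m = 11.64 → posterior scale = max = 13.30.
Posterior shape = 1.94 + 6 = 7.94.
Posterior scale x_m = 13.30.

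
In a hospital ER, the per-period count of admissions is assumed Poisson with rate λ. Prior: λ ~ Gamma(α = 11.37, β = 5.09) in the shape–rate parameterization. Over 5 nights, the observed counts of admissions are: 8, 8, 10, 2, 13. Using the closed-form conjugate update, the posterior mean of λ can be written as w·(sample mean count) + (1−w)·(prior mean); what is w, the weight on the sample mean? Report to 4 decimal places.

With a Gamma(shape α, rate β) prior, the Poisson likelihood is conjugate: the posterior is Gamma(α + ΣXᵢ, β + n).
Posterior mean = (α₀+S)/(β₀+n) = [n/(β₀+n)]·(S/n) + [β₀/(β₀+n)]·(α₀/β₀), so only n and β₀ enter the weight.
Weight on data w = n/(β₀+n) = 5/(5.09+5) = 5/10.09 = 0.4955.

0.4955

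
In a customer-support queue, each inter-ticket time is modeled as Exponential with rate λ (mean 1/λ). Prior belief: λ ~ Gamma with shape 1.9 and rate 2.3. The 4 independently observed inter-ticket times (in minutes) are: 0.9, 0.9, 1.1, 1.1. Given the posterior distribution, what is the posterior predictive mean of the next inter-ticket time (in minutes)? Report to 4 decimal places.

1.2857

With a Gamma(shape α, rate β) prior on the exponential rate λ, the posterior after n observations with total T = Σxᵢ is Gamma(α+n, β+T).
Sum of observations T = 4.0 minutes; n = 4.
Posterior: Gamma(1.9+4, 2.3+4.0) = Gamma(5.9, 6.3).
The predictive distribution for the next observation is Lomax; its mean is β/(α−1) = 6.3/4.9 = 1.2857.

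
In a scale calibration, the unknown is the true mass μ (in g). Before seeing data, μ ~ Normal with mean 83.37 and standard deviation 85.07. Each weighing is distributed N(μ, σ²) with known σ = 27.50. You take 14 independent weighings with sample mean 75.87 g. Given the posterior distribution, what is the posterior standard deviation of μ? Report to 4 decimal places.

For Normal data with known variance σ², a Normal(μ₀, σ₀²) prior on μ is conjugate. Posterior precision = 1/σ₀² + n/σ²; posterior mean is the precision-weighted average of μ₀ and x̄.
σ₀² = 85.07² = 7236.9049, σ² = 27.50² = 756.25; σ² + n·σ₀² = 756.25 + 14·7236.9049 = 102072.9186.
Posterior precision = 1/σ₀² + n/σ² = 1/7236.9049 + 14/756.25 = (σ² + n·σ₀²)/(σ₀²σ²) = 102072.9186/(7236.9049·756.25); posterior variance σₙ² = σ₀²σ²/(σ² + n·σ₀²) = 7236.9049·756.25/102072.9186 = 53.617643.
Posterior SD = √σₙ² = √(7236.9049·756.25/102072.9186) = 7.3224.

7.3224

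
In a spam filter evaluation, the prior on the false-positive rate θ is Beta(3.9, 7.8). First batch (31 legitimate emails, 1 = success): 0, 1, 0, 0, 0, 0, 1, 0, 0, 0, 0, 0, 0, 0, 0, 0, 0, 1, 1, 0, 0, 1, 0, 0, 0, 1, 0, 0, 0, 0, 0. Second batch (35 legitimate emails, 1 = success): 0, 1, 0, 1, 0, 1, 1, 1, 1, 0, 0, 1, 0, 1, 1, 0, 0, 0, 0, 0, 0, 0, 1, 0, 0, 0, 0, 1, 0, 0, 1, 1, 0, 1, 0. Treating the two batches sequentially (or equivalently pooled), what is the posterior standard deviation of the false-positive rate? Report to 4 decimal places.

0.0520

The Beta prior is conjugate to a Binomial/Bernoulli likelihood; the update adds successes to α and failures to β.
After batch 1: Beta(3.9+6, 7.8+25) = Beta(9.9, 32.8).
After batch 2: Beta(9.9+14, 32.8+21) = Beta(23.9, 53.8).
Var = αβ/((α+β)²(α+β+1)) = 23.9·53.8/(77.7²·78.7) = 0.00270622; SD = √0.00270622 = 0.0520.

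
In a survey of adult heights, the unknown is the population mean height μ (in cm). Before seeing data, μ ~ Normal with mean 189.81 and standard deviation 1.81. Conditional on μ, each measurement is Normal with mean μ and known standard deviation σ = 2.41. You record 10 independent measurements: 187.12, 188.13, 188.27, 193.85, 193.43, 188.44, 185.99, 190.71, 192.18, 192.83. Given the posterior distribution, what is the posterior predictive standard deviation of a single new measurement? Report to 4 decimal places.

For Normal data with known variance σ², a Normal(μ₀, σ₀²) prior on μ is conjugate. Posterior precision = 1/σ₀² + n/σ²; posterior mean is the precision-weighted average of μ₀ and x̄.
σ₀² = 1.81² = 3.2761, σ² = 2.41² = 5.8081; σ² + n·σ₀² = 5.8081 + 10·3.2761 = 38.5691.
Posterior precision = 1/σ₀² + n/σ² = 1/3.2761 + 10/5.8081 = (σ² + n·σ₀²)/(σ₀²σ²) = 38.5691/(3.2761·5.8081); posterior variance σₙ² = σ₀²σ²/(σ² + n·σ₀²) = 3.2761·5.8081/38.5691 = 0.493346.
Predictive variance for one new observation = σₙ² + σ² = 3.2761·5.8081/38.5691 + 5.8081 = σ²·(σ₀² + 38.5691)/38.5691 = 5.8081·41.8452/38.5691 = 6.301446; SD = √(5.8081·41.8452/38.5691) = 2.5103.

2.5103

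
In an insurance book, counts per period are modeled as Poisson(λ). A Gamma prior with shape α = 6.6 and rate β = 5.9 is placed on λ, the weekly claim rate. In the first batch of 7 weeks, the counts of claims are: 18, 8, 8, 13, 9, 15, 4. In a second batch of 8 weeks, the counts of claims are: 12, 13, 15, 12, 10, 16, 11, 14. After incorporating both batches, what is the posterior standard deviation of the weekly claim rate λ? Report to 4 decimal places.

With a Gamma(shape α, rate β) prior, the Poisson likelihood is conjugate: the posterior is Gamma(α + ΣXᵢ, β + n).
Batch 1: sum of counts S = 75 over n = 7 weeks.
After batch 1: Gamma(α+S, β+n) = Gamma(6.6+75, 5.9+7) = Gamma(81.6, 12.9).
Batch 2: sum of counts S = 103 over n = 8 weeks.
After batch 2: Gamma(α+S, β+n) = Gamma(81.6+103, 12.9+8) = Gamma(184.6, 20.9).
SD = √α/β = √184.6/20.9 = 0.6501.

0.6501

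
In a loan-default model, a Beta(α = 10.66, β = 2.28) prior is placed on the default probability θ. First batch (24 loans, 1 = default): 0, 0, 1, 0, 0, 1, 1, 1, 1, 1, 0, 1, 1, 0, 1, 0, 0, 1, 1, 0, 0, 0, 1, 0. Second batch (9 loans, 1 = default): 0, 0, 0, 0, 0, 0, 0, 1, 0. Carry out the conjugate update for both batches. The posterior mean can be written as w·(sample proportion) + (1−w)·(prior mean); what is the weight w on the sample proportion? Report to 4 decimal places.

The Beta prior is conjugate to a Binomial/Bernoulli likelihood; the update adds successes to α and failures to β.
Total number of loans: n = 24 + 9 = 33.
Posterior mean = (α₀+k)/(α₀+β₀+n) = [n/(α₀+β₀+n)]·(k/n) + [(α₀+β₀)/(α₀+β₀+n)]·α₀/(α₀+β₀), so only n and the prior enter the weight.
The weight on the data is w = n/(α₀+β₀+n) = 33/(10.66+2.28+33) = 33/45.94 = 0.7183.

0.7183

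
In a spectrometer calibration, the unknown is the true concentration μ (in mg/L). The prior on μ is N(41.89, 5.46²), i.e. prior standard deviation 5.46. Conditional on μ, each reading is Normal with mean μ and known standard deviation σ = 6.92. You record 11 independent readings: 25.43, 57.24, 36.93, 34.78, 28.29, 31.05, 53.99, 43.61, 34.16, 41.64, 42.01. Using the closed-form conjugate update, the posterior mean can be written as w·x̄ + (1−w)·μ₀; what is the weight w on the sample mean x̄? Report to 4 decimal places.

0.8726

For Normal data with known variance σ², a Normal(μ₀, σ₀²) prior on μ is conjugate. Posterior precision = 1/σ₀² + n/σ²; posterior mean is the precision-weighted average of μ₀ and x̄.
σ₀² = 5.46² = 29.8116, σ² = 6.92² = 47.8864. Prior precision 1/σ₀² = 1/29.8116; data precision n/σ² = 11/47.8864.
w = (n/σ²)/(1/σ₀² + n/σ²) = n·σ₀²/(σ² + n·σ₀²) = 11·29.8116/(47.8864 + 11·29.8116) = 327.9276/375.814 = 0.8726.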